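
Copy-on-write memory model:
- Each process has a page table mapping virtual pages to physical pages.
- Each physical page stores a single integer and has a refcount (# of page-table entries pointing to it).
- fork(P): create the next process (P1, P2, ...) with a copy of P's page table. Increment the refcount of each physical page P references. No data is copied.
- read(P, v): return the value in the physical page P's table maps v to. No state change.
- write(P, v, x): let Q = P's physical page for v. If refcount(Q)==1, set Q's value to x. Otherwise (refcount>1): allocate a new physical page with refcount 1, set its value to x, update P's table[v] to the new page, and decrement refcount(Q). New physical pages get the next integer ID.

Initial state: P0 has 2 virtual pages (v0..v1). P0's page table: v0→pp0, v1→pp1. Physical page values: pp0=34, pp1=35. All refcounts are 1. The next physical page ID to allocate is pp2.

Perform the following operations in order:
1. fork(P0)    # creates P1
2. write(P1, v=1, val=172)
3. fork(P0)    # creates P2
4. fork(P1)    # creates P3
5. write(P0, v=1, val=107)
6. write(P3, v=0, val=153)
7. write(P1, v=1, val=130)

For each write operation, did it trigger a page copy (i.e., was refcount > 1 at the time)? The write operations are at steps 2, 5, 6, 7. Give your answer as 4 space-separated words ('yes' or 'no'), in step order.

Op 1: fork(P0) -> P1. 2 ppages; refcounts: pp0:2 pp1:2
Op 2: write(P1, v1, 172). refcount(pp1)=2>1 -> COPY to pp2. 3 ppages; refcounts: pp0:2 pp1:1 pp2:1
Op 3: fork(P0) -> P2. 3 ppages; refcounts: pp0:3 pp1:2 pp2:1
Op 4: fork(P1) -> P3. 3 ppages; refcounts: pp0:4 pp1:2 pp2:2
Op 5: write(P0, v1, 107). refcount(pp1)=2>1 -> COPY to pp3. 4 ppages; refcounts: pp0:4 pp1:1 pp2:2 pp3:1
Op 6: write(P3, v0, 153). refcount(pp0)=4>1 -> COPY to pp4. 5 ppages; refcounts: pp0:3 pp1:1 pp2:2 pp3:1 pp4:1
Op 7: write(P1, v1, 130). refcount(pp2)=2>1 -> COPY to pp5. 6 ppages; refcounts: pp0:3 pp1:1 pp2:1 pp3:1 pp4:1 pp5:1

yes yes yes yes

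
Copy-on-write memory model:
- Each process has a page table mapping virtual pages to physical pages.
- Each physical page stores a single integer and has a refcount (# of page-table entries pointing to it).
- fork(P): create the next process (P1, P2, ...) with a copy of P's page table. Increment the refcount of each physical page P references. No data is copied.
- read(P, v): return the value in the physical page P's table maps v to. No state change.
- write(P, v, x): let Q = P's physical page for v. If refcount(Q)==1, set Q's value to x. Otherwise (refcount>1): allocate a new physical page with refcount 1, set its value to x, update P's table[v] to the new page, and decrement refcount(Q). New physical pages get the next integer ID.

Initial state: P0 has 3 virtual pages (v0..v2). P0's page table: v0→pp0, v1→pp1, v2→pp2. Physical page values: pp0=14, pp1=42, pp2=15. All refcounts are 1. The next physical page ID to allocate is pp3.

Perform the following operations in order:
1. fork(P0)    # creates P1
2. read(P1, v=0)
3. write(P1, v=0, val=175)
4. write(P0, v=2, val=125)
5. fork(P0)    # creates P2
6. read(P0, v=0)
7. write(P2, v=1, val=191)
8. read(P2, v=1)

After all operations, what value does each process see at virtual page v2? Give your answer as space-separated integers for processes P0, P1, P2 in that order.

Answer: 125 15 125

Derivation:
Op 1: fork(P0) -> P1. 3 ppages; refcounts: pp0:2 pp1:2 pp2:2
Op 2: read(P1, v0) -> 14. No state change.
Op 3: write(P1, v0, 175). refcount(pp0)=2>1 -> COPY to pp3. 4 ppages; refcounts: pp0:1 pp1:2 pp2:2 pp3:1
Op 4: write(P0, v2, 125). refcount(pp2)=2>1 -> COPY to pp4. 5 ppages; refcounts: pp0:1 pp1:2 pp2:1 pp3:1 pp4:1
Op 5: fork(P0) -> P2. 5 ppages; refcounts: pp0:2 pp1:3 pp2:1 pp3:1 pp4:2
Op 6: read(P0, v0) -> 14. No state change.
Op 7: write(P2, v1, 191). refcount(pp1)=3>1 -> COPY to pp5. 6 ppages; refcounts: pp0:2 pp1:2 pp2:1 pp3:1 pp4:2 pp5:1
Op 8: read(P2, v1) -> 191. No state change.
P0: v2 -> pp4 = 125
P1: v2 -> pp2 = 15
P2: v2 -> pp4 = 125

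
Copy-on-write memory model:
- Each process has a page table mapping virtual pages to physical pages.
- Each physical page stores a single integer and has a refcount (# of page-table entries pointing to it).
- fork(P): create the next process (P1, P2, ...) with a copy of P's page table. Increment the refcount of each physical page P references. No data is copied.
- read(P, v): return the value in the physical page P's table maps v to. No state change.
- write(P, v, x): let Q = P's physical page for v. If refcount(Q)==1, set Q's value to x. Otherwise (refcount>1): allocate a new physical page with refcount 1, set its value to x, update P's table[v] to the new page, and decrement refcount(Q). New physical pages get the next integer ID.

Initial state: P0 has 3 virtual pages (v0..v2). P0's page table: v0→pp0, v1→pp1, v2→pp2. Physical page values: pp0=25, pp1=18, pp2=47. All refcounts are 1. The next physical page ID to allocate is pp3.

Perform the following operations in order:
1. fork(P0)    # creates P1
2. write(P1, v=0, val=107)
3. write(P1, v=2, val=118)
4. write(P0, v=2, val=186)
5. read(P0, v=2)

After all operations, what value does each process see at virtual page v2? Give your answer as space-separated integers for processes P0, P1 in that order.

Answer: 186 118

Derivation:
Op 1: fork(P0) -> P1. 3 ppages; refcounts: pp0:2 pp1:2 pp2:2
Op 2: write(P1, v0, 107). refcount(pp0)=2>1 -> COPY to pp3. 4 ppages; refcounts: pp0:1 pp1:2 pp2:2 pp3:1
Op 3: write(P1, v2, 118). refcount(pp2)=2>1 -> COPY to pp4. 5 ppages; refcounts: pp0:1 pp1:2 pp2:1 pp3:1 pp4:1
Op 4: write(P0, v2, 186). refcount(pp2)=1 -> write in place. 5 ppages; refcounts: pp0:1 pp1:2 pp2:1 pp3:1 pp4:1
Op 5: read(P0, v2) -> 186. No state change.
P0: v2 -> pp2 = 186
P1: v2 -> pp4 = 118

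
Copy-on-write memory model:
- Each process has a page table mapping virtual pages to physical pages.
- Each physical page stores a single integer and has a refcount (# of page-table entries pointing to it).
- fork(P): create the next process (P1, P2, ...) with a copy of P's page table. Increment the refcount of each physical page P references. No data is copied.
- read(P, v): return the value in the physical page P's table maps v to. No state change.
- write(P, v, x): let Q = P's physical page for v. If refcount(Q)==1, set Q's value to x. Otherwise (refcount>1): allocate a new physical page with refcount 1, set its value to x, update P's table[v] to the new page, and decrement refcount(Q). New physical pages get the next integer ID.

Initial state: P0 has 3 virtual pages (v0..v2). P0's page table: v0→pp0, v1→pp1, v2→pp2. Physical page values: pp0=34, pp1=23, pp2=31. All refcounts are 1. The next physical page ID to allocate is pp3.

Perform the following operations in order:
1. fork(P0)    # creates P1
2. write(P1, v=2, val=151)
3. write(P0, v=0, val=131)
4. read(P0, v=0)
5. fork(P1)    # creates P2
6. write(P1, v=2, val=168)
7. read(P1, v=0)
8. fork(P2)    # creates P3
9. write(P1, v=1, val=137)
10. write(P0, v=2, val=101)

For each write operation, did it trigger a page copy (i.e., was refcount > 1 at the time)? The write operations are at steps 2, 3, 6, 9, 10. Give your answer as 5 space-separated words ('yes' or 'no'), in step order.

Op 1: fork(P0) -> P1. 3 ppages; refcounts: pp0:2 pp1:2 pp2:2
Op 2: write(P1, v2, 151). refcount(pp2)=2>1 -> COPY to pp3. 4 ppages; refcounts: pp0:2 pp1:2 pp2:1 pp3:1
Op 3: write(P0, v0, 131). refcount(pp0)=2>1 -> COPY to pp4. 5 ppages; refcounts: pp0:1 pp1:2 pp2:1 pp3:1 pp4:1
Op 4: read(P0, v0) -> 131. No state change.
Op 5: fork(P1) -> P2. 5 ppages; refcounts: pp0:2 pp1:3 pp2:1 pp3:2 pp4:1
Op 6: write(P1, v2, 168). refcount(pp3)=2>1 -> COPY to pp5. 6 ppages; refcounts: pp0:2 pp1:3 pp2:1 pp3:1 pp4:1 pp5:1
Op 7: read(P1, v0) -> 34. No state change.
Op 8: fork(P2) -> P3. 6 ppages; refcounts: pp0:3 pp1:4 pp2:1 pp3:2 pp4:1 pp5:1
Op 9: write(P1, v1, 137). refcount(pp1)=4>1 -> COPY to pp6. 7 ppages; refcounts: pp0:3 pp1:3 pp2:1 pp3:2 pp4:1 pp5:1 pp6:1
Op 10: write(P0, v2, 101). refcount(pp2)=1 -> write in place. 7 ppages; refcounts: pp0:3 pp1:3 pp2:1 pp3:2 pp4:1 pp5:1 pp6:1

yes yes yes yes no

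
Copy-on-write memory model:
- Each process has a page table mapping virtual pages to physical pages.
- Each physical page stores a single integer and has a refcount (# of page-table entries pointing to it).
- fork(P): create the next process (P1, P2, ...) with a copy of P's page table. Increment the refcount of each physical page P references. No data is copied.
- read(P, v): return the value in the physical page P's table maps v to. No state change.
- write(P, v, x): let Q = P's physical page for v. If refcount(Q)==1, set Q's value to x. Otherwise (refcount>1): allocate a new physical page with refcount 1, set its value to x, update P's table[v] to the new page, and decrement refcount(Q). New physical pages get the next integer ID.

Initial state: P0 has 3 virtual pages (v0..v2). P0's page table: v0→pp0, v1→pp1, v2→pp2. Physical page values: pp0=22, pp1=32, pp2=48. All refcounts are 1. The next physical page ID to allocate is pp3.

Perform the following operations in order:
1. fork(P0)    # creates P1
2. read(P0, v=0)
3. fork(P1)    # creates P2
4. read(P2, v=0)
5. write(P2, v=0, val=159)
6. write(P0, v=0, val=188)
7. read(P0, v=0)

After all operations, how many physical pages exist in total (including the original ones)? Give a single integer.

Op 1: fork(P0) -> P1. 3 ppages; refcounts: pp0:2 pp1:2 pp2:2
Op 2: read(P0, v0) -> 22. No state change.
Op 3: fork(P1) -> P2. 3 ppages; refcounts: pp0:3 pp1:3 pp2:3
Op 4: read(P2, v0) -> 22. No state change.
Op 5: write(P2, v0, 159). refcount(pp0)=3>1 -> COPY to pp3. 4 ppages; refcounts: pp0:2 pp1:3 pp2:3 pp3:1
Op 6: write(P0, v0, 188). refcount(pp0)=2>1 -> COPY to pp4. 5 ppages; refcounts: pp0:1 pp1:3 pp2:3 pp3:1 pp4:1
Op 7: read(P0, v0) -> 188. No state change.

Answer: 5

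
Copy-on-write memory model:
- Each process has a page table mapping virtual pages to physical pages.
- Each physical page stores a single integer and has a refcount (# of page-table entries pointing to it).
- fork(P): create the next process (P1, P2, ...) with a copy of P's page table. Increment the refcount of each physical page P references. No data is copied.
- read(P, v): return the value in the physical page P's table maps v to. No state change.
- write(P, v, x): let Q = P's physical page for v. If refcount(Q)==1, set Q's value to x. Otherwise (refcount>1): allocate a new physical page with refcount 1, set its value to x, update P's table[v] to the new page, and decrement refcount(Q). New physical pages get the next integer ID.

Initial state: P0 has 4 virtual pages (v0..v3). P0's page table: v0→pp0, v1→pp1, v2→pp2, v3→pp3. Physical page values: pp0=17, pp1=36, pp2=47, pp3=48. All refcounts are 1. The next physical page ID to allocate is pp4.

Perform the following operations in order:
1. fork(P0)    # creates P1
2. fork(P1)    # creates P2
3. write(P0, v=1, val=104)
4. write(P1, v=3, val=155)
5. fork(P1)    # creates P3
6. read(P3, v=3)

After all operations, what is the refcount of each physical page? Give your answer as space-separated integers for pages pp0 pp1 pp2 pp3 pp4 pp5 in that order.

Op 1: fork(P0) -> P1. 4 ppages; refcounts: pp0:2 pp1:2 pp2:2 pp3:2
Op 2: fork(P1) -> P2. 4 ppages; refcounts: pp0:3 pp1:3 pp2:3 pp3:3
Op 3: write(P0, v1, 104). refcount(pp1)=3>1 -> COPY to pp4. 5 ppages; refcounts: pp0:3 pp1:2 pp2:3 pp3:3 pp4:1
Op 4: write(P1, v3, 155). refcount(pp3)=3>1 -> COPY to pp5. 6 ppages; refcounts: pp0:3 pp1:2 pp2:3 pp3:2 pp4:1 pp5:1
Op 5: fork(P1) -> P3. 6 ppages; refcounts: pp0:4 pp1:3 pp2:4 pp3:2 pp4:1 pp5:2
Op 6: read(P3, v3) -> 155. No state change.

Answer: 4 3 4 2 1 2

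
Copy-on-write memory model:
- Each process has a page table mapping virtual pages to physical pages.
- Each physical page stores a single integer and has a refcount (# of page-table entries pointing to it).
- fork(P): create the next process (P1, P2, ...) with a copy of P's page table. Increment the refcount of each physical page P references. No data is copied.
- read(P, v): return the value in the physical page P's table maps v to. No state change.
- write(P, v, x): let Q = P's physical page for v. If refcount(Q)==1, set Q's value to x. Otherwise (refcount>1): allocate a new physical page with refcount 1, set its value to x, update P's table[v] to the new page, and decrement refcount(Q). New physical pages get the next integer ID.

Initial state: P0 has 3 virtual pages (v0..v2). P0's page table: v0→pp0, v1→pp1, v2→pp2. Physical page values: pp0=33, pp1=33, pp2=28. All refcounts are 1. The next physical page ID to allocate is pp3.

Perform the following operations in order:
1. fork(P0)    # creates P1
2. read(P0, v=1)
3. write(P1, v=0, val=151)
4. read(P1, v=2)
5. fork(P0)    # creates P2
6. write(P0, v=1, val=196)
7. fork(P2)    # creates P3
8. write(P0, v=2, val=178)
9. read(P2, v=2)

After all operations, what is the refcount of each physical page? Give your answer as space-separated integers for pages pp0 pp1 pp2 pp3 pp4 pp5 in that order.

Op 1: fork(P0) -> P1. 3 ppages; refcounts: pp0:2 pp1:2 pp2:2
Op 2: read(P0, v1) -> 33. No state change.
Op 3: write(P1, v0, 151). refcount(pp0)=2>1 -> COPY to pp3. 4 ppages; refcounts: pp0:1 pp1:2 pp2:2 pp3:1
Op 4: read(P1, v2) -> 28. No state change.
Op 5: fork(P0) -> P2. 4 ppages; refcounts: pp0:2 pp1:3 pp2:3 pp3:1
Op 6: write(P0, v1, 196). refcount(pp1)=3>1 -> COPY to pp4. 5 ppages; refcounts: pp0:2 pp1:2 pp2:3 pp3:1 pp4:1
Op 7: fork(P2) -> P3. 5 ppages; refcounts: pp0:3 pp1:3 pp2:4 pp3:1 pp4:1
Op 8: write(P0, v2, 178). refcount(pp2)=4>1 -> COPY to pp5. 6 ppages; refcounts: pp0:3 pp1:3 pp2:3 pp3:1 pp4:1 pp5:1
Op 9: read(P2, v2) -> 28. No state change.

Answer: 3 3 3 1 1 1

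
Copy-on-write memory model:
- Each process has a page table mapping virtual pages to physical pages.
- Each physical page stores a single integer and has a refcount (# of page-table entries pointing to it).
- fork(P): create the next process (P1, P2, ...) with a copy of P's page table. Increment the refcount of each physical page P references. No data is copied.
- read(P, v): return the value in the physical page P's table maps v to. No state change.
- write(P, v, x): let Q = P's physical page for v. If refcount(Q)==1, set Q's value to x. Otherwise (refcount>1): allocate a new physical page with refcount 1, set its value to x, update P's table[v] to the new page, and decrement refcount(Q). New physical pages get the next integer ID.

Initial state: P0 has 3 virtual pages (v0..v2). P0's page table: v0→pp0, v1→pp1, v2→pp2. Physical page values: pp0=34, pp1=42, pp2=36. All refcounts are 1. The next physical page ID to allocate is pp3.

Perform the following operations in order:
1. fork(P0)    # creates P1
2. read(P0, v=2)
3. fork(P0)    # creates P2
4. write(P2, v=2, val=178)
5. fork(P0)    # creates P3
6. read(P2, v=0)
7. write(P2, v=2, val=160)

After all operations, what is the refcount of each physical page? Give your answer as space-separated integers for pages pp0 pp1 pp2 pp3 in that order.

Op 1: fork(P0) -> P1. 3 ppages; refcounts: pp0:2 pp1:2 pp2:2
Op 2: read(P0, v2) -> 36. No state change.
Op 3: fork(P0) -> P2. 3 ppages; refcounts: pp0:3 pp1:3 pp2:3
Op 4: write(P2, v2, 178). refcount(pp2)=3>1 -> COPY to pp3. 4 ppages; refcounts: pp0:3 pp1:3 pp2:2 pp3:1
Op 5: fork(P0) -> P3. 4 ppages; refcounts: pp0:4 pp1:4 pp2:3 pp3:1
Op 6: read(P2, v0) -> 34. No state change.
Op 7: write(P2, v2, 160). refcount(pp3)=1 -> write in place. 4 ppages; refcounts: pp0:4 pp1:4 pp2:3 pp3:1

Answer: 4 4 3 1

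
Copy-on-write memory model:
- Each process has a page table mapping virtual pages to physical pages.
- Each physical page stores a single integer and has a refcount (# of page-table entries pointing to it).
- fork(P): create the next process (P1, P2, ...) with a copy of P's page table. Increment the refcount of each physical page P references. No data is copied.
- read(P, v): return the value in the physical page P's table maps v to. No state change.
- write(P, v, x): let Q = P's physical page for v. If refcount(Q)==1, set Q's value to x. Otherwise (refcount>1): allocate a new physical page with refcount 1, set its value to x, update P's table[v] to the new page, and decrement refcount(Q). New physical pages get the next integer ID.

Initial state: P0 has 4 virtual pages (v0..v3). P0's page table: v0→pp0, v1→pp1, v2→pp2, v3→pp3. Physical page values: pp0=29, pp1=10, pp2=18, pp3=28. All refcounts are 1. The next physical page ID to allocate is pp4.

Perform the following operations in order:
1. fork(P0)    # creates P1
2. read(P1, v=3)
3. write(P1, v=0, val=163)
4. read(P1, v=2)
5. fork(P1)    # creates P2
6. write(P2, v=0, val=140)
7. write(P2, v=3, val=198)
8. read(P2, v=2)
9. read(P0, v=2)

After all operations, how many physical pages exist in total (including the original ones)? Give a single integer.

Answer: 7

Derivation:
Op 1: fork(P0) -> P1. 4 ppages; refcounts: pp0:2 pp1:2 pp2:2 pp3:2
Op 2: read(P1, v3) -> 28. No state change.
Op 3: write(P1, v0, 163). refcount(pp0)=2>1 -> COPY to pp4. 5 ppages; refcounts: pp0:1 pp1:2 pp2:2 pp3:2 pp4:1
Op 4: read(P1, v2) -> 18. No state change.
Op 5: fork(P1) -> P2. 5 ppages; refcounts: pp0:1 pp1:3 pp2:3 pp3:3 pp4:2
Op 6: write(P2, v0, 140). refcount(pp4)=2>1 -> COPY to pp5. 6 ppages; refcounts: pp0:1 pp1:3 pp2:3 pp3:3 pp4:1 pp5:1
Op 7: write(P2, v3, 198). refcount(pp3)=3>1 -> COPY to pp6. 7 ppages; refcounts: pp0:1 pp1:3 pp2:3 pp3:2 pp4:1 pp5:1 pp6:1
Op 8: read(P2, v2) -> 18. No state change.
Op 9: read(P0, v2) -> 18. No state change.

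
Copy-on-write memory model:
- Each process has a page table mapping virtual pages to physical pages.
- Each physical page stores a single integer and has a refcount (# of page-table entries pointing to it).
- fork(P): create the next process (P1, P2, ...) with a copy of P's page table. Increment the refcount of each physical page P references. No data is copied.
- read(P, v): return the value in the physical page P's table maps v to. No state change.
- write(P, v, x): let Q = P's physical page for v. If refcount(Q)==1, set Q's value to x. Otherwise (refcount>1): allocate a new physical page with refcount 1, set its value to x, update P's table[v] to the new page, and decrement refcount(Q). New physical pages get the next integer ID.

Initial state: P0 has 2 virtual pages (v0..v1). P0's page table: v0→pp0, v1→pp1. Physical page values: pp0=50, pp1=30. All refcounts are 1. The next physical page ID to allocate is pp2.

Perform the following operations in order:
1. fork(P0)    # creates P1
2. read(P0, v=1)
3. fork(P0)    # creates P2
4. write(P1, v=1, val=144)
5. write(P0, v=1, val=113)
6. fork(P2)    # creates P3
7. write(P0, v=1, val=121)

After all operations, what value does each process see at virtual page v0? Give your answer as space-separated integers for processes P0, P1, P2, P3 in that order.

Op 1: fork(P0) -> P1. 2 ppages; refcounts: pp0:2 pp1:2
Op 2: read(P0, v1) -> 30. No state change.
Op 3: fork(P0) -> P2. 2 ppages; refcounts: pp0:3 pp1:3
Op 4: write(P1, v1, 144). refcount(pp1)=3>1 -> COPY to pp2. 3 ppages; refcounts: pp0:3 pp1:2 pp2:1
Op 5: write(P0, v1, 113). refcount(pp1)=2>1 -> COPY to pp3. 4 ppages; refcounts: pp0:3 pp1:1 pp2:1 pp3:1
Op 6: fork(P2) -> P3. 4 ppages; refcounts: pp0:4 pp1:2 pp2:1 pp3:1
Op 7: write(P0, v1, 121). refcount(pp3)=1 -> write in place. 4 ppages; refcounts: pp0:4 pp1:2 pp2:1 pp3:1
P0: v0 -> pp0 = 50
P1: v0 -> pp0 = 50
P2: v0 -> pp0 = 50
P3: v0 -> pp0 = 50

Answer: 50 50 50 50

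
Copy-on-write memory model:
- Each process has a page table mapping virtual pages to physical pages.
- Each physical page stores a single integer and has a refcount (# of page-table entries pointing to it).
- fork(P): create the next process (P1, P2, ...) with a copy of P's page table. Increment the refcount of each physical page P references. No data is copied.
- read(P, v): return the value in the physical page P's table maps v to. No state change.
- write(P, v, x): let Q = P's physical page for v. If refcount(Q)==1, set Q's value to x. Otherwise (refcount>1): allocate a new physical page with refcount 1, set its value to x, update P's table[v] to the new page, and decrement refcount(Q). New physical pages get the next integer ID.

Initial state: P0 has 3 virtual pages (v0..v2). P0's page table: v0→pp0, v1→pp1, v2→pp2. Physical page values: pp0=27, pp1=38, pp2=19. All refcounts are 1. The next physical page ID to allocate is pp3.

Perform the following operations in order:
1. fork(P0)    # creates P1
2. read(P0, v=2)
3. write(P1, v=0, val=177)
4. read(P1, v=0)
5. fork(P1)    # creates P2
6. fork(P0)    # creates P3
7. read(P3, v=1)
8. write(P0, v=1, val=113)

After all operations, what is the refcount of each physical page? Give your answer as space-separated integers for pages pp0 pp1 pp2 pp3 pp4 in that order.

Op 1: fork(P0) -> P1. 3 ppages; refcounts: pp0:2 pp1:2 pp2:2
Op 2: read(P0, v2) -> 19. No state change.
Op 3: write(P1, v0, 177). refcount(pp0)=2>1 -> COPY to pp3. 4 ppages; refcounts: pp0:1 pp1:2 pp2:2 pp3:1
Op 4: read(P1, v0) -> 177. No state change.
Op 5: fork(P1) -> P2. 4 ppages; refcounts: pp0:1 pp1:3 pp2:3 pp3:2
Op 6: fork(P0) -> P3. 4 ppages; refcounts: pp0:2 pp1:4 pp2:4 pp3:2
Op 7: read(P3, v1) -> 38. No state change.
Op 8: write(P0, v1, 113). refcount(pp1)=4>1 -> COPY to pp4. 5 ppages; refcounts: pp0:2 pp1:3 pp2:4 pp3:2 pp4:1

Answer: 2 3 4 2 1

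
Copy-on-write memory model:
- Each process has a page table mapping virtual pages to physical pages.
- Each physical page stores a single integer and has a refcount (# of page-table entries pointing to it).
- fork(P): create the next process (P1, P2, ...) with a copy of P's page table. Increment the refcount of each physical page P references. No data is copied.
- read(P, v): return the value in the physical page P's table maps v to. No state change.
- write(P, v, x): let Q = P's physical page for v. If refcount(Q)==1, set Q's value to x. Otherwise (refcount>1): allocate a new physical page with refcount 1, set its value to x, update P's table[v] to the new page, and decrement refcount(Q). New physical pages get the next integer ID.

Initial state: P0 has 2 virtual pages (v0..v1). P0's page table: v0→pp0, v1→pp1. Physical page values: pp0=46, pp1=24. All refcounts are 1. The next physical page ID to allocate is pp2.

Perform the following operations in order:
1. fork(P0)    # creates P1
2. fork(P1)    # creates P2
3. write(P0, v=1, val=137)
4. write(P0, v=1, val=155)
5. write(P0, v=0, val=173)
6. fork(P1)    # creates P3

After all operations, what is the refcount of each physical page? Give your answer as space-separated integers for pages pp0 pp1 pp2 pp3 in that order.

Op 1: fork(P0) -> P1. 2 ppages; refcounts: pp0:2 pp1:2
Op 2: fork(P1) -> P2. 2 ppages; refcounts: pp0:3 pp1:3
Op 3: write(P0, v1, 137). refcount(pp1)=3>1 -> COPY to pp2. 3 ppages; refcounts: pp0:3 pp1:2 pp2:1
Op 4: write(P0, v1, 155). refcount(pp2)=1 -> write in place. 3 ppages; refcounts: pp0:3 pp1:2 pp2:1
Op 5: write(P0, v0, 173). refcount(pp0)=3>1 -> COPY to pp3. 4 ppages; refcounts: pp0:2 pp1:2 pp2:1 pp3:1
Op 6: fork(P1) -> P3. 4 ppages; refcounts: pp0:3 pp1:3 pp2:1 pp3:1

Answer: 3 3 1 1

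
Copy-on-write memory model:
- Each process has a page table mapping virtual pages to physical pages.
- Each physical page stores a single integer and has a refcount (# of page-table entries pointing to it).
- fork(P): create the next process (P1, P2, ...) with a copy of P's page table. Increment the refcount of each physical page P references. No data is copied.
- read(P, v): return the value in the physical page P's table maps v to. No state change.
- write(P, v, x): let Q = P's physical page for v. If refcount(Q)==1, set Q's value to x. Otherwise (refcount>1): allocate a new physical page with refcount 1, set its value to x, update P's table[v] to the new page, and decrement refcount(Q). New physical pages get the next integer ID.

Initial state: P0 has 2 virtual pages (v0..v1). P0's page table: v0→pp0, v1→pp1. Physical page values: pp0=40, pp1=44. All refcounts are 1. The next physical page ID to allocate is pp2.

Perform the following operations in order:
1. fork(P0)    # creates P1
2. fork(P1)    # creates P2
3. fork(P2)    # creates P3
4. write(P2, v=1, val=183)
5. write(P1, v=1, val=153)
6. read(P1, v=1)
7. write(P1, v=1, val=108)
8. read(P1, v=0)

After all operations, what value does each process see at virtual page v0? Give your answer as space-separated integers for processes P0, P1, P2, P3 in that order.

Op 1: fork(P0) -> P1. 2 ppages; refcounts: pp0:2 pp1:2
Op 2: fork(P1) -> P2. 2 ppages; refcounts: pp0:3 pp1:3
Op 3: fork(P2) -> P3. 2 ppages; refcounts: pp0:4 pp1:4
Op 4: write(P2, v1, 183). refcount(pp1)=4>1 -> COPY to pp2. 3 ppages; refcounts: pp0:4 pp1:3 pp2:1
Op 5: write(P1, v1, 153). refcount(pp1)=3>1 -> COPY to pp3. 4 ppages; refcounts: pp0:4 pp1:2 pp2:1 pp3:1
Op 6: read(P1, v1) -> 153. No state change.
Op 7: write(P1, v1, 108). refcount(pp3)=1 -> write in place. 4 ppages; refcounts: pp0:4 pp1:2 pp2:1 pp3:1
Op 8: read(P1, v0) -> 40. No state change.
P0: v0 -> pp0 = 40
P1: v0 -> pp0 = 40
P2: v0 -> pp0 = 40
P3: v0 -> pp0 = 40

Answer: 40 40 40 40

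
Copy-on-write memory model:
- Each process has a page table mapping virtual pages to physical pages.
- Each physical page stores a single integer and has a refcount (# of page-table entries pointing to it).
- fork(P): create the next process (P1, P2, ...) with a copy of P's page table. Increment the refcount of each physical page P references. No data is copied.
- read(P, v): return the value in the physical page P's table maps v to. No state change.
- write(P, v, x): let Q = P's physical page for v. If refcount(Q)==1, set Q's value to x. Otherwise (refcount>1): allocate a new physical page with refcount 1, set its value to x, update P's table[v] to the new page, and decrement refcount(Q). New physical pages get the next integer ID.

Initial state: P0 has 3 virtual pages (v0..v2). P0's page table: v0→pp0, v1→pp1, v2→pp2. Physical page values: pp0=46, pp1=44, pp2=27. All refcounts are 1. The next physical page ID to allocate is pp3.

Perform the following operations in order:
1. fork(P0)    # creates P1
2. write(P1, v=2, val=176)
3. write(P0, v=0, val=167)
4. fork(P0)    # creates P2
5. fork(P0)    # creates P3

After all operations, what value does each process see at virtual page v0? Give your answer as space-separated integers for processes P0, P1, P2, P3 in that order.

Answer: 167 46 167 167

Derivation:
Op 1: fork(P0) -> P1. 3 ppages; refcounts: pp0:2 pp1:2 pp2:2
Op 2: write(P1, v2, 176). refcount(pp2)=2>1 -> COPY to pp3. 4 ppages; refcounts: pp0:2 pp1:2 pp2:1 pp3:1
Op 3: write(P0, v0, 167). refcount(pp0)=2>1 -> COPY to pp4. 5 ppages; refcounts: pp0:1 pp1:2 pp2:1 pp3:1 pp4:1
Op 4: fork(P0) -> P2. 5 ppages; refcounts: pp0:1 pp1:3 pp2:2 pp3:1 pp4:2
Op 5: fork(P0) -> P3. 5 ppages; refcounts: pp0:1 pp1:4 pp2:3 pp3:1 pp4:3
P0: v0 -> pp4 = 167
P1: v0 -> pp0 = 46
P2: v0 -> pp4 = 167
P3: v0 -> pp4 = 167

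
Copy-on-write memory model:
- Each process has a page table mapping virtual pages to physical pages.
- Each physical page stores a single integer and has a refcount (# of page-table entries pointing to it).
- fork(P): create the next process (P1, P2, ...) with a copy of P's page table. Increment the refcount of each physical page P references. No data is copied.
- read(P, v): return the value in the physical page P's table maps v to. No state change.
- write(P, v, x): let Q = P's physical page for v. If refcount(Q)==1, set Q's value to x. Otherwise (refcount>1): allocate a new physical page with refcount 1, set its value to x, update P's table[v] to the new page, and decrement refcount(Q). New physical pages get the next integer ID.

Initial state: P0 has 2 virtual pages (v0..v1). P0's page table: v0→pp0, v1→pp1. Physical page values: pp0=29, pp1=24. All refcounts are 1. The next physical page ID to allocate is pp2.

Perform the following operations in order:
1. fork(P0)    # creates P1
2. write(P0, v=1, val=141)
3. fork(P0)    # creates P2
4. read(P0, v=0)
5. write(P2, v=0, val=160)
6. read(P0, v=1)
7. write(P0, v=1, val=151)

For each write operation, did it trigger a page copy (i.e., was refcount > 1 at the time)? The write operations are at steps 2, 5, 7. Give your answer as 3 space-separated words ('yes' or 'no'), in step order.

Op 1: fork(P0) -> P1. 2 ppages; refcounts: pp0:2 pp1:2
Op 2: write(P0, v1, 141). refcount(pp1)=2>1 -> COPY to pp2. 3 ppages; refcounts: pp0:2 pp1:1 pp2:1
Op 3: fork(P0) -> P2. 3 ppages; refcounts: pp0:3 pp1:1 pp2:2
Op 4: read(P0, v0) -> 29. No state change.
Op 5: write(P2, v0, 160). refcount(pp0)=3>1 -> COPY to pp3. 4 ppages; refcounts: pp0:2 pp1:1 pp2:2 pp3:1
Op 6: read(P0, v1) -> 141. No state change.
Op 7: write(P0, v1, 151). refcount(pp2)=2>1 -> COPY to pp4. 5 ppages; refcounts: pp0:2 pp1:1 pp2:1 pp3:1 pp4:1

yes yes yes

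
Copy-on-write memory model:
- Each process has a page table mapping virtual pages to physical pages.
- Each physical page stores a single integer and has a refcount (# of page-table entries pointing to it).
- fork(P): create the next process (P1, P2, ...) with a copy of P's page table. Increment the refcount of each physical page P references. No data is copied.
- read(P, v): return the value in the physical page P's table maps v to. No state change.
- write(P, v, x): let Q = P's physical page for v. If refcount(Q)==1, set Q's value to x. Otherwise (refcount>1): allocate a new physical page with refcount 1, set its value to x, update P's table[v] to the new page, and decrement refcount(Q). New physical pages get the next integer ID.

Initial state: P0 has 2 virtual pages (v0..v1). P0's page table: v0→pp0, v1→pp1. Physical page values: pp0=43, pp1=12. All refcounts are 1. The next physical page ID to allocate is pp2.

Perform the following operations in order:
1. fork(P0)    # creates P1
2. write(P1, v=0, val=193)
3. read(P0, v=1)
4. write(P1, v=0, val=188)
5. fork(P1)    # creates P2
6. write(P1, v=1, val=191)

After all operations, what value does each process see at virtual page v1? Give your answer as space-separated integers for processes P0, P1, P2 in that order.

Answer: 12 191 12

Derivation:
Op 1: fork(P0) -> P1. 2 ppages; refcounts: pp0:2 pp1:2
Op 2: write(P1, v0, 193). refcount(pp0)=2>1 -> COPY to pp2. 3 ppages; refcounts: pp0:1 pp1:2 pp2:1
Op 3: read(P0, v1) -> 12. No state change.
Op 4: write(P1, v0, 188). refcount(pp2)=1 -> write in place. 3 ppages; refcounts: pp0:1 pp1:2 pp2:1
Op 5: fork(P1) -> P2. 3 ppages; refcounts: pp0:1 pp1:3 pp2:2
Op 6: write(P1, v1, 191). refcount(pp1)=3>1 -> COPY to pp3. 4 ppages; refcounts: pp0:1 pp1:2 pp2:2 pp3:1
P0: v1 -> pp1 = 12
P1: v1 -> pp3 = 191
P2: v1 -> pp1 = 12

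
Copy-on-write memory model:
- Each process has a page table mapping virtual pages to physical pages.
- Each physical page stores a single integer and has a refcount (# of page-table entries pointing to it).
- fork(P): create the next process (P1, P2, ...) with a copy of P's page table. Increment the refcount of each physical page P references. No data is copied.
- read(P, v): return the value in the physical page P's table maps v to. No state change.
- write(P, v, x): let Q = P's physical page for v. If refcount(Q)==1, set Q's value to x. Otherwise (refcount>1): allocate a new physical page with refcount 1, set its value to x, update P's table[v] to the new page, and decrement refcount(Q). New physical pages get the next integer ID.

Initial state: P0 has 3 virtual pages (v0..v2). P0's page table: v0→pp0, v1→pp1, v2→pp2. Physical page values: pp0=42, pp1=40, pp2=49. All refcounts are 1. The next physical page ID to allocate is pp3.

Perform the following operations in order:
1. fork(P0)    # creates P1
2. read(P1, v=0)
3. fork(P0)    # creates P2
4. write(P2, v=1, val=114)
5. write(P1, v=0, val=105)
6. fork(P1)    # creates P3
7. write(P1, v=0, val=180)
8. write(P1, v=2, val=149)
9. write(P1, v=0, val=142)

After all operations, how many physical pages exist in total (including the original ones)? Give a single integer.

Answer: 7

Derivation:
Op 1: fork(P0) -> P1. 3 ppages; refcounts: pp0:2 pp1:2 pp2:2
Op 2: read(P1, v0) -> 42. No state change.
Op 3: fork(P0) -> P2. 3 ppages; refcounts: pp0:3 pp1:3 pp2:3
Op 4: write(P2, v1, 114). refcount(pp1)=3>1 -> COPY to pp3. 4 ppages; refcounts: pp0:3 pp1:2 pp2:3 pp3:1
Op 5: write(P1, v0, 105). refcount(pp0)=3>1 -> COPY to pp4. 5 ppages; refcounts: pp0:2 pp1:2 pp2:3 pp3:1 pp4:1
Op 6: fork(P1) -> P3. 5 ppages; refcounts: pp0:2 pp1:3 pp2:4 pp3:1 pp4:2
Op 7: write(P1, v0, 180). refcount(pp4)=2>1 -> COPY to pp5. 6 ppages; refcounts: pp0:2 pp1:3 pp2:4 pp3:1 pp4:1 pp5:1
Op 8: write(P1, v2, 149). refcount(pp2)=4>1 -> COPY to pp6. 7 ppages; refcounts: pp0:2 pp1:3 pp2:3 pp3:1 pp4:1 pp5:1 pp6:1
Op 9: write(P1, v0, 142). refcount(pp5)=1 -> write in place. 7 ppages; refcounts: pp0:2 pp1:3 pp2:3 pp3:1 pp4:1 pp5:1 pp6:1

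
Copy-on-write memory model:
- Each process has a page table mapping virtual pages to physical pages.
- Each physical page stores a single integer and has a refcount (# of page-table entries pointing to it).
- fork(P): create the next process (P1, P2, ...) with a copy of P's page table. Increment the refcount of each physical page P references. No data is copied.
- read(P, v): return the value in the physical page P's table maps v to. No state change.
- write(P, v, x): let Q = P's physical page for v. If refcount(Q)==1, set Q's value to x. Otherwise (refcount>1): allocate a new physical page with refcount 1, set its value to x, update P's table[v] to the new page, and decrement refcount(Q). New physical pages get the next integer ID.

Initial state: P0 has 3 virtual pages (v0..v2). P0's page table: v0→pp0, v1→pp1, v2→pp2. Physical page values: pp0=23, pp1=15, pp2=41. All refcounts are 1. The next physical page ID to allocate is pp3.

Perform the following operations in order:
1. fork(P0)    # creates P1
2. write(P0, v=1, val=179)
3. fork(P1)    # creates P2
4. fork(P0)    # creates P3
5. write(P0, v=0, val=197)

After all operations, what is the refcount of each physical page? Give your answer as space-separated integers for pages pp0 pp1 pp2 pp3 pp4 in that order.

Op 1: fork(P0) -> P1. 3 ppages; refcounts: pp0:2 pp1:2 pp2:2
Op 2: write(P0, v1, 179). refcount(pp1)=2>1 -> COPY to pp3. 4 ppages; refcounts: pp0:2 pp1:1 pp2:2 pp3:1
Op 3: fork(P1) -> P2. 4 ppages; refcounts: pp0:3 pp1:2 pp2:3 pp3:1
Op 4: fork(P0) -> P3. 4 ppages; refcounts: pp0:4 pp1:2 pp2:4 pp3:2
Op 5: write(P0, v0, 197). refcount(pp0)=4>1 -> COPY to pp4. 5 ppages; refcounts: pp0:3 pp1:2 pp2:4 pp3:2 pp4:1

Answer: 3 2 4 2 1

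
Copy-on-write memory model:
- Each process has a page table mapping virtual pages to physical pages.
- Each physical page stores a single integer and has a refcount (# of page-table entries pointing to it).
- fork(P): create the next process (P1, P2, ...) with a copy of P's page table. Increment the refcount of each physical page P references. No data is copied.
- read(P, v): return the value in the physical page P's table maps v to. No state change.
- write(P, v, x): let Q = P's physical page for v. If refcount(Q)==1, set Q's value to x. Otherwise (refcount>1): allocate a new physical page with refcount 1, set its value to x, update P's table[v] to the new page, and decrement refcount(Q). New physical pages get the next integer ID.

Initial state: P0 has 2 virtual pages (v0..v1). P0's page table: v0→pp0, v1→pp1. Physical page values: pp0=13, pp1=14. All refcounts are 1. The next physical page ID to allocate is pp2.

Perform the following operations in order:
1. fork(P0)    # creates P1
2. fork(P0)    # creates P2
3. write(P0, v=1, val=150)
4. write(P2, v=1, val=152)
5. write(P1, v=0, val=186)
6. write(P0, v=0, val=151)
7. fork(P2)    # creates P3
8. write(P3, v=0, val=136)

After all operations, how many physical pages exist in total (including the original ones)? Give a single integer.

Answer: 7

Derivation:
Op 1: fork(P0) -> P1. 2 ppages; refcounts: pp0:2 pp1:2
Op 2: fork(P0) -> P2. 2 ppages; refcounts: pp0:3 pp1:3
Op 3: write(P0, v1, 150). refcount(pp1)=3>1 -> COPY to pp2. 3 ppages; refcounts: pp0:3 pp1:2 pp2:1
Op 4: write(P2, v1, 152). refcount(pp1)=2>1 -> COPY to pp3. 4 ppages; refcounts: pp0:3 pp1:1 pp2:1 pp3:1
Op 5: write(P1, v0, 186). refcount(pp0)=3>1 -> COPY to pp4. 5 ppages; refcounts: pp0:2 pp1:1 pp2:1 pp3:1 pp4:1
Op 6: write(P0, v0, 151). refcount(pp0)=2>1 -> COPY to pp5. 6 ppages; refcounts: pp0:1 pp1:1 pp2:1 pp3:1 pp4:1 pp5:1
Op 7: fork(P2) -> P3. 6 ppages; refcounts: pp0:2 pp1:1 pp2:1 pp3:2 pp4:1 pp5:1
Op 8: write(P3, v0, 136). refcount(pp0)=2>1 -> COPY to pp6. 7 ppages; refcounts: pp0:1 pp1:1 pp2:1 pp3:2 pp4:1 pp5:1 pp6:1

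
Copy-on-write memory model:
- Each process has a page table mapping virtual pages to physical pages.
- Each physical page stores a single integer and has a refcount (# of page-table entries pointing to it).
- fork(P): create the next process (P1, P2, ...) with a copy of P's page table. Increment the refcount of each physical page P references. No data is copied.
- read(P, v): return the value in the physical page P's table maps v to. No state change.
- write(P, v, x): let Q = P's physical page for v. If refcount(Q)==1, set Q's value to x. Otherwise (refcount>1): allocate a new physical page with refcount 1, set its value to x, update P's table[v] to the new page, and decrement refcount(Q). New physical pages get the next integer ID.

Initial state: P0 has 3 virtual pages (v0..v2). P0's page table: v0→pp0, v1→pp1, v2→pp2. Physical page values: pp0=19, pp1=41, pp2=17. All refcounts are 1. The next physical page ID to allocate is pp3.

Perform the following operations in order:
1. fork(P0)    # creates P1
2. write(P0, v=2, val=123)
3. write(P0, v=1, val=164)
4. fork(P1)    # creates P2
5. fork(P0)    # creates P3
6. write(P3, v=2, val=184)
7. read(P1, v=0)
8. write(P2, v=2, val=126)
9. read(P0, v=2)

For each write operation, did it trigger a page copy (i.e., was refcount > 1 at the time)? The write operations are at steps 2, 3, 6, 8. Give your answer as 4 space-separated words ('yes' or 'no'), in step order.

Op 1: fork(P0) -> P1. 3 ppages; refcounts: pp0:2 pp1:2 pp2:2
Op 2: write(P0, v2, 123). refcount(pp2)=2>1 -> COPY to pp3. 4 ppages; refcounts: pp0:2 pp1:2 pp2:1 pp3:1
Op 3: write(P0, v1, 164). refcount(pp1)=2>1 -> COPY to pp4. 5 ppages; refcounts: pp0:2 pp1:1 pp2:1 pp3:1 pp4:1
Op 4: fork(P1) -> P2. 5 ppages; refcounts: pp0:3 pp1:2 pp2:2 pp3:1 pp4:1
Op 5: fork(P0) -> P3. 5 ppages; refcounts: pp0:4 pp1:2 pp2:2 pp3:2 pp4:2
Op 6: write(P3, v2, 184). refcount(pp3)=2>1 -> COPY to pp5. 6 ppages; refcounts: pp0:4 pp1:2 pp2:2 pp3:1 pp4:2 pp5:1
Op 7: read(P1, v0) -> 19. No state change.
Op 8: write(P2, v2, 126). refcount(pp2)=2>1 -> COPY to pp6. 7 ppages; refcounts: pp0:4 pp1:2 pp2:1 pp3:1 pp4:2 pp5:1 pp6:1
Op 9: read(P0, v2) -> 123. No state change.

yes yes yes yes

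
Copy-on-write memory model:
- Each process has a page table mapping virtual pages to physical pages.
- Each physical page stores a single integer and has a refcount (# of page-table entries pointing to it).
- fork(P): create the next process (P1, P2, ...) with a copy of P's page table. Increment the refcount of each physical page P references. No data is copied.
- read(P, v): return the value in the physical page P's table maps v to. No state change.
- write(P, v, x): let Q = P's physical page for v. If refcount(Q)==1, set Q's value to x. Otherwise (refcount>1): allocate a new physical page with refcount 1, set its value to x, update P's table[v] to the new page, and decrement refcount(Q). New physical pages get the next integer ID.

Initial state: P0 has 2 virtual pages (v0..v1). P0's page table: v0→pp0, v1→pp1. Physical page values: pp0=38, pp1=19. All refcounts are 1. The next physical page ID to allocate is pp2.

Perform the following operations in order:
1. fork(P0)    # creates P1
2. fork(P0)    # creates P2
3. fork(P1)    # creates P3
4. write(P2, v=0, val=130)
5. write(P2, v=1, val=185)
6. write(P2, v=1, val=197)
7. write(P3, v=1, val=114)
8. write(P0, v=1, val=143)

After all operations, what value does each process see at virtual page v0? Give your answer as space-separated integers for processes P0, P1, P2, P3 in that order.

Answer: 38 38 130 38

Derivation:
Op 1: fork(P0) -> P1. 2 ppages; refcounts: pp0:2 pp1:2
Op 2: fork(P0) -> P2. 2 ppages; refcounts: pp0:3 pp1:3
Op 3: fork(P1) -> P3. 2 ppages; refcounts: pp0:4 pp1:4
Op 4: write(P2, v0, 130). refcount(pp0)=4>1 -> COPY to pp2. 3 ppages; refcounts: pp0:3 pp1:4 pp2:1
Op 5: write(P2, v1, 185). refcount(pp1)=4>1 -> COPY to pp3. 4 ppages; refcounts: pp0:3 pp1:3 pp2:1 pp3:1
Op 6: write(P2, v1, 197). refcount(pp3)=1 -> write in place. 4 ppages; refcounts: pp0:3 pp1:3 pp2:1 pp3:1
Op 7: write(P3, v1, 114). refcount(pp1)=3>1 -> COPY to pp4. 5 ppages; refcounts: pp0:3 pp1:2 pp2:1 pp3:1 pp4:1
Op 8: write(P0, v1, 143). refcount(pp1)=2>1 -> COPY to pp5. 6 ppages; refcounts: pp0:3 pp1:1 pp2:1 pp3:1 pp4:1 pp5:1
P0: v0 -> pp0 = 38
P1: v0 -> pp0 = 38
P2: v0 -> pp2 = 130
P3: v0 -> pp0 = 38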